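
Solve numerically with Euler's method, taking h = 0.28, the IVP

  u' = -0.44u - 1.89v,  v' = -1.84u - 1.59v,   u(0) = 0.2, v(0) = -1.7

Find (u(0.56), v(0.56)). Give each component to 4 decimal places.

Euler on (u,v): u_{n+1} = u_n + h·u', v_{n+1} = v_n + h·v'.
0.000000: (0.200000, -1.700000); f=(3.125000, 2.335000) → (1.075000, -1.046200)
0.280000: (1.075000, -1.046200); f=(1.504318, -0.314542) → (1.496209, -1.134272)
(u(0.56), v(0.56)) ≈ (1.4962, -1.1343)

1.4962, -1.1343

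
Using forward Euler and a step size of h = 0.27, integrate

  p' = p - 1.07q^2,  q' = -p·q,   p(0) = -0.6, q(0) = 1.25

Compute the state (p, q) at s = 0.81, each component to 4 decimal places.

Euler on (p,q): p_{n+1} = p_n + h·p', q_{n+1} = q_n + h·q'.
0.000000: (-0.600000, 1.250000); f=(-2.271875, 0.750000) → (-1.213406, 1.452500)
0.270000: (-1.213406, 1.452500); f=(-3.470845, 1.762473) → (-2.150535, 1.928368)
0.540000: (-2.150535, 1.928368); f=(-6.129438, 4.147021) → (-3.805483, 3.048063)
(p(0.81), q(0.81)) ≈ (-3.8055, 3.0481)

-3.8055, 3.0481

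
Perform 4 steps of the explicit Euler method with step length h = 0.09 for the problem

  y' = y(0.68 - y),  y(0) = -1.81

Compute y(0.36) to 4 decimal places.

Euler: y_{n+1} = y_n + h·f(x_n, y_n).
x=0.000000, y=-1.810000: f=-4.506900 → y ← -1.810000 + 0.09·(-4.506900) = -2.215621
x=0.090000, y=-2.215621: f=-6.415599 → y ← -2.215621 + 0.09·(-6.415599) = -2.793025
x=0.180000, y=-2.793025: f=-9.700245 → y ← -2.793025 + 0.09·(-9.700245) = -3.666047
x=0.270000, y=-3.666047: f=-15.932812 → y ← -3.666047 + 0.09·(-15.932812) = -5.100000
y(0.36) ≈ -5.1000

-5.1000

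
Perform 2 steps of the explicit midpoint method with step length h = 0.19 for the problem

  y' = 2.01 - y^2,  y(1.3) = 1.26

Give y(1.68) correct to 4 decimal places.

Midpoint: k1 = f(x_n, y_n); k2 = f(x_n + h/2, y_n + (h/2)·k1); y_{n+1} = y_n + h·k2.
x=1.300000, y=1.260000:
  k1 = f(1.300000, 1.260000) = 0.422400
  k2 = f(1.395000, 1.300128) = 0.319667
  y ← 1.260000 + 0.19·0.319667 = 1.320737
x=1.490000, y=1.320737:
  k1 = f(1.490000, 1.320737) = 0.265654
  k2 = f(1.585000, 1.345974) = 0.198354
  y ← 1.320737 + 0.19·0.198354 = 1.358424
y(1.68) ≈ 1.3584

1.3584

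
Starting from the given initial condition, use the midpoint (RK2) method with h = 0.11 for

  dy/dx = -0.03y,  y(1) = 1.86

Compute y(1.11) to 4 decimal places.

Midpoint: k1 = f(x_n, y_n); k2 = f(x_n + h/2, y_n + (h/2)·k1); y_{n+1} = y_n + h·k2.
x=1.000000, y=1.860000:
  k1 = f(1.000000, 1.860000) = -0.055800
  k2 = f(1.055000, 1.856931) = -0.055708
  y ← 1.860000 + 0.11·(-0.055708) = 1.853872
y(1.11) ≈ 1.8539

1.8539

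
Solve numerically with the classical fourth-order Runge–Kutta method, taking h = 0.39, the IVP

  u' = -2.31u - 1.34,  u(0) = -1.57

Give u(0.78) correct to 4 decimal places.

-0.7469

RK4: k1 = f(x_n, u_n); k2 = f(x_n + h/2, u_n + (h/2)·k1); k3 = f(x_n + h/2, u_n + (h/2)·k2); k4 = f(x_n + h, u_n + h·k3); u_{n+1} = u_n + (h/6)·(k1 + 2k2 + 2k3 + k4).
x=0.000000, u=-1.570000:
  k1 = f(0.000000, -1.570000) = 2.286700
  k2 = f(0.195000, -1.124094) = 1.256656
  k3 = f(0.195000, -1.324952) = 1.720639
  k4 = f(0.390000, -0.898951) = 0.736576
  u ← -1.570000 + (0.39/6)·(k1 + 2k2 + 2k3 + k4) = -0.986439
x=0.390000, u=-0.986439:
  k1 = f(0.390000, -0.986439) = 0.938673
  k2 = f(0.585000, -0.803397) = 0.515848
  k3 = f(0.585000, -0.885848) = 0.706310
  k4 = f(0.780000, -0.710978) = 0.302359
  u ← -0.986439 + (0.39/6)·(k1 + 2k2 + 2k3 + k4) = -0.746891
u(0.78) ≈ -0.7469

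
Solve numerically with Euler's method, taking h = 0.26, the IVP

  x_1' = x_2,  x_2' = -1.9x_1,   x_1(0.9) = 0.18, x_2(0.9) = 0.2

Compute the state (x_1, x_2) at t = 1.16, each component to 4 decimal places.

0.2320, 0.1111

Euler on (x_1,x_2): x_1_{n+1} = x_1_n + h·x_1', x_2_{n+1} = x_2_n + h·x_2'.
0.900000: (0.180000, 0.200000); f=(0.200000, -0.342000) → (0.232000, 0.111080)
(x_1(1.16), x_2(1.16)) ≈ (0.2320, 0.1111)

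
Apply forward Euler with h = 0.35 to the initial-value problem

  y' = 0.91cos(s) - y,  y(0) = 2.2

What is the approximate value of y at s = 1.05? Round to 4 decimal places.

1.1768

Euler: y_{n+1} = y_n + h·f(s_n, y_n).
s=0.000000, y=2.200000: f=-1.290000 → y ← 2.200000 + 0.35·(-1.290000) = 1.748500
s=0.350000, y=1.748500: f=-0.893671 → y ← 1.748500 + 0.35·(-0.893671) = 1.435715
s=0.700000, y=1.435715: f=-0.739709 → y ← 1.435715 + 0.35·(-0.739709) = 1.176817
y(1.05) ≈ 1.1768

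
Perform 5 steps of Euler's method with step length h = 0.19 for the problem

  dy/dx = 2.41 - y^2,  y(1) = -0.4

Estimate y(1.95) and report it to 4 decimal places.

1.3859

Euler: y_{n+1} = y_n + h·f(x_n, y_n).
x=1.000000, y=-0.400000: f=2.250000 → y ← -0.400000 + 0.19·2.250000 = 0.027500
x=1.190000, y=0.027500: f=2.409244 → y ← 0.027500 + 0.19·2.409244 = 0.485256
x=1.380000, y=0.485256: f=2.174526 → y ← 0.485256 + 0.19·2.174526 = 0.898416
x=1.570000, y=0.898416: f=1.602848 → y ← 0.898416 + 0.19·1.602848 = 1.202957
x=1.760000, y=1.202957: f=0.962893 → y ← 1.202957 + 0.19·0.962893 = 1.385907
y(1.95) ≈ 1.3859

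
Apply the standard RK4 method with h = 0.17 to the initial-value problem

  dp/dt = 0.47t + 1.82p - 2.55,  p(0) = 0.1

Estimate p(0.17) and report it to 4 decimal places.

-0.3642

RK4: k1 = f(t_n, p_n); k2 = f(t_n + h/2, p_n + (h/2)·k1); k3 = f(t_n + h/2, p_n + (h/2)·k2); k4 = f(t_n + h, p_n + h·k3); p_{n+1} = p_n + (h/6)·(k1 + 2k2 + 2k3 + k4).
t=0.000000, p=0.100000:
  k1 = f(0.000000, 0.100000) = -2.368000
  k2 = f(0.085000, -0.101280) = -2.694380
  k3 = f(0.085000, -0.129022) = -2.744871
  k4 = f(0.170000, -0.366628) = -3.137363
  p ← 0.100000 + (0.17/6)·(k1 + 2k2 + 2k3 + k4) = -0.364209
p(0.17) ≈ -0.3642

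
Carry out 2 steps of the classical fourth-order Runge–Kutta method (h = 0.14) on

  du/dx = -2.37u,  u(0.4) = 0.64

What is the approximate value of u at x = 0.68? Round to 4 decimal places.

RK4: k1 = f(x_n, u_n); k2 = f(x_n + h/2, u_n + (h/2)·k1); k3 = f(x_n + h/2, u_n + (h/2)·k2); k4 = f(x_n + h, u_n + h·k3); u_{n+1} = u_n + (h/6)·(k1 + 2k2 + 2k3 + k4).
x=0.400000, u=0.640000:
  k1 = f(0.400000, 0.640000) = -1.516800
  k2 = f(0.470000, 0.533824) = -1.265163
  k3 = f(0.470000, 0.551439) = -1.306909
  k4 = f(0.540000, 0.457033) = -1.083167
  u ← 0.640000 + (0.14/6)·(k1 + 2k2 + 2k3 + k4) = 0.459304
x=0.540000, u=0.459304:
  k1 = f(0.540000, 0.459304) = -1.088551
  k2 = f(0.610000, 0.383106) = -0.907960
  k3 = f(0.610000, 0.395747) = -0.937920
  k4 = f(0.680000, 0.327995) = -0.777349
  u ← 0.459304 + (0.14/6)·(k1 + 2k2 + 2k3 + k4) = 0.329625
u(0.68) ≈ 0.3296

0.3296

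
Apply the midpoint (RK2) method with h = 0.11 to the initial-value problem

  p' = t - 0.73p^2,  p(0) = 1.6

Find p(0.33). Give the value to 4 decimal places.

Midpoint: k1 = f(t_n, p_n); k2 = f(t_n + h/2, p_n + (h/2)·k1); p_{n+1} = p_n + h·k2.
t=0.000000, p=1.600000:
  k1 = f(0.000000, 1.600000) = -1.868800
  k2 = f(0.055000, 1.497216) = -1.581409
  p ← 1.600000 + 0.11·(-1.581409) = 1.426045
t=0.110000, p=1.426045:
  k1 = f(0.110000, 1.426045) = -1.374531
  k2 = f(0.165000, 1.350446) = -1.166304
  p ← 1.426045 + 0.11·(-1.166304) = 1.297752
t=0.220000, p=1.297752:
  k1 = f(0.220000, 1.297752) = -1.009436
  k2 = f(0.275000, 1.242233) = -0.851494
  p ← 1.297752 + 0.11·(-0.851494) = 1.204087
p(0.33) ≈ 1.2041

1.2041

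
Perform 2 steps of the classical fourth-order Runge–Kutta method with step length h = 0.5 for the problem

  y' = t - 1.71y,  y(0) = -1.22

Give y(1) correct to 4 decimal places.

0.0815

RK4: k1 = f(t_n, y_n); k2 = f(t_n + h/2, y_n + (h/2)·k1); k3 = f(t_n + h/2, y_n + (h/2)·k2); k4 = f(t_n + h, y_n + h·k3); y_{n+1} = y_n + (h/6)·(k1 + 2k2 + 2k3 + k4).
t=0.000000, y=-1.220000:
  k1 = f(0.000000, -1.220000) = 2.086200
  k2 = f(0.250000, -0.698450) = 1.444349
  k3 = f(0.250000, -0.858913) = 1.718741
  k4 = f(0.500000, -0.360630) = 1.116677
  y ← -1.220000 + (0.5/6)·(k1 + 2k2 + 2k3 + k4) = -0.425912
t=0.500000, y=-0.425912:
  k1 = f(0.500000, -0.425912) = 1.228309
  k2 = f(0.750000, -0.118835) = 0.953207
  k3 = f(0.750000, -0.187610) = 1.070813
  k4 = f(1.000000, 0.109495) = 0.812764
  y ← -0.425912 + (0.5/6)·(k1 + 2k2 + 2k3 + k4) = 0.081514
y(1) ≈ 0.0815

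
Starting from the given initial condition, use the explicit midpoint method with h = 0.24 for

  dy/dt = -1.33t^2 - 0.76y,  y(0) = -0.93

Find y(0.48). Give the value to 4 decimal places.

-0.6908

Midpoint: k1 = f(t_n, y_n); k2 = f(t_n + h/2, y_n + (h/2)·k1); y_{n+1} = y_n + h·k2.
t=0.000000, y=-0.930000:
  k1 = f(0.000000, -0.930000) = 0.706800
  k2 = f(0.120000, -0.845184) = 0.623188
  y ← -0.930000 + 0.24·0.623188 = -0.780435
t=0.240000, y=-0.780435:
  k1 = f(0.240000, -0.780435) = 0.516523
  k2 = f(0.360000, -0.718452) = 0.373656
  y ← -0.780435 + 0.24·0.373656 = -0.690758
y(0.48) ≈ -0.6908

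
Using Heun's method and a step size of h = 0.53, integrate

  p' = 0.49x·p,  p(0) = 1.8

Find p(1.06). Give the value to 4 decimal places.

2.3575

Heun: k1 = f(x_n, p_n); k2 = f(x_n + h, p_n + h·k1); p_{n+1} = p_n + (h/2)·(k1 + k2).
x=0.000000, p=1.800000:
  k1 = f(0.000000, 1.800000) = 0.000000
  k2 = f(0.530000, 1.800000) = 0.467460
  p ← 1.800000 + (0.53/2)·(0.000000 + 0.467460) = 1.923877
x=0.530000, p=1.923877:
  k1 = f(0.530000, 1.923877) = 0.499631
  k2 = f(1.060000, 2.188681) = 1.136801
  p ← 1.923877 + (0.53/2)·(0.499631 + 1.136801) = 2.357531
p(1.06) ≈ 2.3575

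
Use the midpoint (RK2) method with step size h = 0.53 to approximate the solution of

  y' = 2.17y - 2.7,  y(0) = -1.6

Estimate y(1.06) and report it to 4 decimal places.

Midpoint: k1 = f(t_n, y_n); k2 = f(t_n + h/2, y_n + (h/2)·k1); y_{n+1} = y_n + h·k2.
t=0.000000, y=-1.600000:
  k1 = f(0.000000, -1.600000) = -6.172000
  k2 = f(0.265000, -3.235580) = -9.721209
  y ← -1.600000 + 0.53·(-9.721209) = -6.752241
t=0.530000, y=-6.752241:
  k1 = f(0.530000, -6.752241) = -17.352362
  k2 = f(0.795000, -11.350616) = -27.330838
  y ← -6.752241 + 0.53·(-27.330838) = -21.237585
y(1.06) ≈ -21.2376

-21.2376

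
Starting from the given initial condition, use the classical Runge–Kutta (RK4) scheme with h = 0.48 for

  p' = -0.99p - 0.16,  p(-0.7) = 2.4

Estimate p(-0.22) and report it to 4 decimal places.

RK4: k1 = f(s_n, p_n); k2 = f(s_n + h/2, p_n + (h/2)·k1); k3 = f(s_n + h/2, p_n + (h/2)·k2); k4 = f(s_n + h, p_n + h·k3); p_{n+1} = p_n + (h/6)·(k1 + 2k2 + 2k3 + k4).
s=-0.700000, p=2.400000:
  k1 = f(-0.700000, 2.400000) = -2.536000
  k2 = f(-0.460000, 1.791360) = -1.933446
  k3 = f(-0.460000, 1.935973) = -2.076613
  k4 = f(-0.220000, 1.403226) = -1.549193
  p ← 2.400000 + (0.48/6)·(k1 + 2k2 + 2k3 + k4) = 1.431575
p(-0.22) ≈ 1.4316

1.4316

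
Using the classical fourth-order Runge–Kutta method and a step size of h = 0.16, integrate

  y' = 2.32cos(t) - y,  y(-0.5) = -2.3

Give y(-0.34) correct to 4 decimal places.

-1.6468

RK4: k1 = f(t_n, y_n); k2 = f(t_n + h/2, y_n + (h/2)·k1); k3 = f(t_n + h/2, y_n + (h/2)·k2); k4 = f(t_n + h, y_n + h·k3); y_{n+1} = y_n + (h/6)·(k1 + 2k2 + 2k3 + k4).
t=-0.500000, y=-2.300000:
  k1 = f(-0.500000, -2.300000) = 4.335992
  k2 = f(-0.420000, -1.953121) = 4.071487
  k3 = f(-0.420000, -1.974281) = 4.092647
  k4 = f(-0.340000, -1.645176) = 3.832367
  y ← -2.300000 + (0.16/6)·(k1 + 2k2 + 2k3 + k4) = -1.646757
y(-0.34) ≈ -1.6468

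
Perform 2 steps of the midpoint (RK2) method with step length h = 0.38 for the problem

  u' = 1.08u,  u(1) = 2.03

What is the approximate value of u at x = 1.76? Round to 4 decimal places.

Midpoint: k1 = f(x_n, u_n); k2 = f(x_n + h/2, u_n + (h/2)·k1); u_{n+1} = u_n + h·k2.
x=1.000000, u=2.030000:
  k1 = f(1.000000, 2.030000) = 2.192400
  k2 = f(1.190000, 2.446556) = 2.642280
  u ← 2.030000 + 0.38·2.642280 = 3.034067
x=1.380000, u=3.034067:
  k1 = f(1.380000, 3.034067) = 3.276792
  k2 = f(1.570000, 3.656657) = 3.949190
  u ← 3.034067 + 0.38·3.949190 = 4.534759
u(1.76) ≈ 4.5348

4.5348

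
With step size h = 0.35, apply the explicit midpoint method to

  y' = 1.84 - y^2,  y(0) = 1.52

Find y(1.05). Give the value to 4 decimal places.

Midpoint: k1 = f(t_n, y_n); k2 = f(t_n + h/2, y_n + (h/2)·k1); y_{n+1} = y_n + h·k2.
t=0.000000, y=1.520000:
  k1 = f(0.000000, 1.520000) = -0.470400
  k2 = f(0.175000, 1.437680) = -0.226924
  y ← 1.520000 + 0.35·(-0.226924) = 1.440577
t=0.350000, y=1.440577:
  k1 = f(0.350000, 1.440577) = -0.235261
  k2 = f(0.525000, 1.399406) = -0.118337
  y ← 1.440577 + 0.35·(-0.118337) = 1.399159
t=0.700000, y=1.399159:
  k1 = f(0.700000, 1.399159) = -0.117645
  k2 = f(0.875000, 1.378571) = -0.060457
  y ← 1.399159 + 0.35·(-0.060457) = 1.377999
y(1.05) ≈ 1.3780

1.3780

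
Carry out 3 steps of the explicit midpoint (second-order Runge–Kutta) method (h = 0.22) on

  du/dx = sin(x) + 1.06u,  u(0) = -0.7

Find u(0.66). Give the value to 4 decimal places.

Midpoint: k1 = f(x_n, u_n); k2 = f(x_n + h/2, u_n + (h/2)·k1); u_{n+1} = u_n + h·k2.
x=0.000000, u=-0.700000:
  k1 = f(0.000000, -0.700000) = -0.742000
  k2 = f(0.110000, -0.781620) = -0.718739
  u ← -0.700000 + 0.22·(-0.718739) = -0.858123
x=0.220000, u=-0.858123:
  k1 = f(0.220000, -0.858123) = -0.691380
  k2 = f(0.330000, -0.934174) = -0.666182
  u ← -0.858123 + 0.22·(-0.666182) = -1.004683
x=0.440000, u=-1.004683:
  k1 = f(0.440000, -1.004683) = -0.639024
  k2 = f(0.550000, -1.074975) = -0.616786
  u ← -1.004683 + 0.22·(-0.616786) = -1.140376
u(0.66) ≈ -1.1404

-1.1404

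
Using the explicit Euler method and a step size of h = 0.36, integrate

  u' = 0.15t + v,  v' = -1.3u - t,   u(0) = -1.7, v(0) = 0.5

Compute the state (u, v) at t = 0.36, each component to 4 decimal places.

-1.5200, 1.2956

Euler on (u,v): u_{n+1} = u_n + h·u', v_{n+1} = v_n + h·v'.
0.000000: (-1.700000, 0.500000); f=(0.500000, 2.210000) → (-1.520000, 1.295600)
(u(0.36), v(0.36)) ≈ (-1.5200, 1.2956)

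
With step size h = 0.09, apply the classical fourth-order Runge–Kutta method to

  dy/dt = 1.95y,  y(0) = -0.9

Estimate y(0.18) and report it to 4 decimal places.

RK4: k1 = f(t_n, y_n); k2 = f(t_n + h/2, y_n + (h/2)·k1); k3 = f(t_n + h/2, y_n + (h/2)·k2); k4 = f(t_n + h, y_n + h·k3); y_{n+1} = y_n + (h/6)·(k1 + 2k2 + 2k3 + k4).
t=0.000000, y=-0.900000:
  k1 = f(0.000000, -0.900000) = -1.755000
  k2 = f(0.045000, -0.978975) = -1.909001
  k3 = f(0.045000, -0.985905) = -1.922515
  k4 = f(0.090000, -1.073026) = -2.092401
  y ← -0.900000 + (0.09/6)·(k1 + 2k2 + 2k3 + k4) = -1.072657
t=0.090000, y=-1.072657:
  k1 = f(0.090000, -1.072657) = -2.091680
  k2 = f(0.135000, -1.166782) = -2.275225
  k3 = f(0.135000, -1.175042) = -2.291331
  k4 = f(0.180000, -1.278876) = -2.493809
  y ← -1.072657 + (0.09/6)·(k1 + 2k2 + 2k3 + k4) = -1.278436
y(0.18) ≈ -1.2784

-1.2784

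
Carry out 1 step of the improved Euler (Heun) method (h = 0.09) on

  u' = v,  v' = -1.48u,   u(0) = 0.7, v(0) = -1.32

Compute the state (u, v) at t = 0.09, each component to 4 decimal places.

0.5770, -1.4053

Heun on (u,v): k1 = f(t_n, state_n); k2 = f(t_n + h, state_n + h·k1); state_{n+1} = state_n + (h/2)·(k1 + k2).
0.000000: (0.700000, -1.320000)
  k1 = (-1.320000, -1.036000)
  predictor → (0.581200, -1.413240)
  k2 = (-1.413240, -0.860176)
  → (0.577004, -1.405328)
(u(0.09), v(0.09)) ≈ (0.5770, -1.4053)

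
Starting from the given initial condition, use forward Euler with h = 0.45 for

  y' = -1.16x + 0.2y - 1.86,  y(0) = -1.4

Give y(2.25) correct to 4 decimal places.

Euler: y_{n+1} = y_n + h·f(x_n, y_n).
x=0.000000, y=-1.400000: f=-2.140000 → y ← -1.400000 + 0.45·(-2.140000) = -2.363000
x=0.450000, y=-2.363000: f=-2.854600 → y ← -2.363000 + 0.45·(-2.854600) = -3.647570
x=0.900000, y=-3.647570: f=-3.633514 → y ← -3.647570 + 0.45·(-3.633514) = -5.282651
x=1.350000, y=-5.282651: f=-4.482530 → y ← -5.282651 + 0.45·(-4.482530) = -7.299790
x=1.800000, y=-7.299790: f=-5.407958 → y ← -7.299790 + 0.45·(-5.407958) = -9.733371
y(2.25) ≈ -9.7334

-9.7334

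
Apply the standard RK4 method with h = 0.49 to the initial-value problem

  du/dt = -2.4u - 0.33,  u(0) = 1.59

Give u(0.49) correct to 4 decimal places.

RK4: k1 = f(t_n, u_n); k2 = f(t_n + h/2, u_n + (h/2)·k1); k3 = f(t_n + h/2, u_n + (h/2)·k2); k4 = f(t_n + h, u_n + h·k3); u_{n+1} = u_n + (h/6)·(k1 + 2k2 + 2k3 + k4).
t=0.000000, u=1.590000:
  k1 = f(0.000000, 1.590000) = -4.146000
  k2 = f(0.245000, 0.574230) = -1.708152
  k3 = f(0.245000, 1.171503) = -3.141607
  k4 = f(0.490000, 0.050613) = -0.451471
  u ← 1.590000 + (0.49/6)·(k1 + 2k2 + 2k3 + k4) = 0.422413
u(0.49) ≈ 0.4224

0.4224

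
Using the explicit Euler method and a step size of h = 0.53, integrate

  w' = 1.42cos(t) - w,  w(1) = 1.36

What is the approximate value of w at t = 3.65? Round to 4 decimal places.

Euler: w_{n+1} = w_n + h·f(t_n, w_n).
t=1.000000, w=1.360000: f=-0.592771 → w ← 1.360000 + 0.53·(-0.592771) = 1.045832
t=1.530000, w=1.045832: f=-0.987917 → w ← 1.045832 + 0.53·(-0.987917) = 0.522236
t=2.060000, w=0.522236: f=-1.189526 → w ← 0.522236 + 0.53·(-1.189526) = -0.108213
t=2.590000, w=-0.108213: f=-1.101188 → w ← -0.108213 + 0.53·(-1.101188) = -0.691843
t=3.120000, w=-0.691843: f=-0.727826 → w ← -0.691843 + 0.53·(-0.727826) = -1.077591
w(3.65) ≈ -1.0776

-1.0776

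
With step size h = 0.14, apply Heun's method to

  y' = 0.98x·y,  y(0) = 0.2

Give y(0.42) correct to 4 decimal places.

Heun: k1 = f(x_n, y_n); k2 = f(x_n + h, y_n + h·k1); y_{n+1} = y_n + (h/2)·(k1 + k2).
x=0.000000, y=0.200000:
  k1 = f(0.000000, 0.200000) = 0.000000
  k2 = f(0.140000, 0.200000) = 0.027440
  y ← 0.200000 + (0.14/2)·(0.000000 + 0.027440) = 0.201921
x=0.140000, y=0.201921:
  k1 = f(0.140000, 0.201921) = 0.027704
  k2 = f(0.280000, 0.205799) = 0.056471
  y ← 0.201921 + (0.14/2)·(0.027704 + 0.056471) = 0.207813
x=0.280000, y=0.207813:
  k1 = f(0.280000, 0.207813) = 0.057024
  k2 = f(0.420000, 0.215796) = 0.088822
  y ← 0.207813 + (0.14/2)·(0.057024 + 0.088822) = 0.218022
y(0.42) ≈ 0.2180

0.2180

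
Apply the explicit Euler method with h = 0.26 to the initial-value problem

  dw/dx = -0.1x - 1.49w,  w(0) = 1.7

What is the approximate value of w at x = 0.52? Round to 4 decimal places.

Euler: w_{n+1} = w_n + h·f(x_n, w_n).
x=0.000000, w=1.700000: f=-2.533000 → w ← 1.700000 + 0.26·(-2.533000) = 1.041420
x=0.260000, w=1.041420: f=-1.577716 → w ← 1.041420 + 0.26·(-1.577716) = 0.631214
w(0.52) ≈ 0.6312

0.6312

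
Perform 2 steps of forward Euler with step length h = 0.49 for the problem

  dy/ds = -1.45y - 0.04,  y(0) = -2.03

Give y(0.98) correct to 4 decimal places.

-0.1954

Euler: y_{n+1} = y_n + h·f(s_n, y_n).
s=0.000000, y=-2.030000: f=2.903500 → y ← -2.030000 + 0.49·2.903500 = -0.607285
s=0.490000, y=-0.607285: f=0.840563 → y ← -0.607285 + 0.49·0.840563 = -0.195409
y(0.98) ≈ -0.1954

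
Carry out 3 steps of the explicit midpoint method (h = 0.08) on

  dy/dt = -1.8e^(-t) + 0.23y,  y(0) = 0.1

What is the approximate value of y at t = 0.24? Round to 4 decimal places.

-0.2896

Midpoint: k1 = f(t_n, y_n); k2 = f(t_n + h/2, y_n + (h/2)·k1); y_{n+1} = y_n + h·k2.
t=0.000000, y=0.100000:
  k1 = f(0.000000, 0.100000) = -1.777000
  k2 = f(0.040000, 0.028920) = -1.722769
  y ← 0.100000 + 0.08·(-1.722769) = -0.037822
t=0.080000, y=-0.037822:
  k1 = f(0.080000, -0.037822) = -1.670308
  k2 = f(0.120000, -0.104634) = -1.620523
  y ← -0.037822 + 0.08·(-1.620523) = -0.167463
t=0.160000, y=-0.167463:
  k1 = f(0.160000, -0.167463) = -1.572375
  k2 = f(0.200000, -0.230358) = -1.526698
  y ← -0.167463 + 0.08·(-1.526698) = -0.289599
y(0.24) ≈ -0.2896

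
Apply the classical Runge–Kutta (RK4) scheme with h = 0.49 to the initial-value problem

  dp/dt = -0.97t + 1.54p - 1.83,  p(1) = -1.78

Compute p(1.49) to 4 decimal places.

RK4: k1 = f(t_n, p_n); k2 = f(t_n + h/2, p_n + (h/2)·k1); k3 = f(t_n + h/2, p_n + (h/2)·k2); k4 = f(t_n + h, p_n + h·k3); p_{n+1} = p_n + (h/6)·(k1 + 2k2 + 2k3 + k4).
t=1.000000, p=-1.780000:
  k1 = f(1.000000, -1.780000) = -5.541200
  k2 = f(1.245000, -3.137594) = -7.869545
  k3 = f(1.245000, -3.708038) = -8.748029
  k4 = f(1.490000, -6.066534) = -12.617763
  p ← -1.780000 + (0.49/6)·(k1 + 2k2 + 2k3 + k4) = -5.977186
p(1.49) ≈ -5.9772

-5.9772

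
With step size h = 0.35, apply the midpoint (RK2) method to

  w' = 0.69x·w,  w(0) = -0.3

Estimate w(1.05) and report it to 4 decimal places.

-0.4351

Midpoint: k1 = f(x_n, w_n); k2 = f(x_n + h/2, w_n + (h/2)·k1); w_{n+1} = w_n + h·k2.
x=0.000000, w=-0.300000:
  k1 = f(0.000000, -0.300000) = 0.000000
  k2 = f(0.175000, -0.300000) = -0.036225
  w ← -0.300000 + 0.35·(-0.036225) = -0.312679
x=0.350000, w=-0.312679:
  k1 = f(0.350000, -0.312679) = -0.075512
  k2 = f(0.525000, -0.325893) = -0.118055
  w ← -0.312679 + 0.35·(-0.118055) = -0.353998
x=0.700000, w=-0.353998:
  k1 = f(0.700000, -0.353998) = -0.170981
  k2 = f(0.875000, -0.383920) = -0.231791
  w ← -0.353998 + 0.35·(-0.231791) = -0.435125
w(1.05) ≈ -0.4351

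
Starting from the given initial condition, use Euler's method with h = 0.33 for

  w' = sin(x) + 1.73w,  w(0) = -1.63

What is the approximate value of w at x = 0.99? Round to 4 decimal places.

Euler: w_{n+1} = w_n + h·f(x_n, w_n).
x=0.000000, w=-1.630000: f=-2.819900 → w ← -1.630000 + 0.33·(-2.819900) = -2.560567
x=0.330000, w=-2.560567: f=-4.105738 → w ← -2.560567 + 0.33·(-4.105738) = -3.915461
x=0.660000, w=-3.915461: f=-6.160630 → w ← -3.915461 + 0.33·(-6.160630) = -5.948468
w(0.99) ≈ -5.9485

-5.9485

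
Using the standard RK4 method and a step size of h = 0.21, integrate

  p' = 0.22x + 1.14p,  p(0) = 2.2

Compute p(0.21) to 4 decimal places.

RK4: k1 = f(x_n, p_n); k2 = f(x_n + h/2, p_n + (h/2)·k1); k3 = f(x_n + h/2, p_n + (h/2)·k2); k4 = f(x_n + h, p_n + h·k3); p_{n+1} = p_n + (h/6)·(k1 + 2k2 + 2k3 + k4).
x=0.000000, p=2.200000:
  k1 = f(0.000000, 2.200000) = 2.508000
  k2 = f(0.105000, 2.463340) = 2.831308
  k3 = f(0.105000, 2.497287) = 2.870008
  k4 = f(0.210000, 2.802702) = 3.241280
  p ← 2.200000 + (0.21/6)·(k1 + 2k2 + 2k3 + k4) = 2.800317
p(0.21) ≈ 2.8003

2.8003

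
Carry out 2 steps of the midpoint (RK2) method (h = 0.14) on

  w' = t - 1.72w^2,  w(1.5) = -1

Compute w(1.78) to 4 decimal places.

Midpoint: k1 = f(t_n, w_n); k2 = f(t_n + h/2, w_n + (h/2)·k1); w_{n+1} = w_n + h·k2.
t=1.500000, w=-1.000000:
  k1 = f(1.500000, -1.000000) = -0.220000
  k2 = f(1.570000, -1.015400) = -0.203384
  w ← -1.000000 + 0.14·(-0.203384) = -1.028474
t=1.640000, w=-1.028474:
  k1 = f(1.640000, -1.028474) = -0.179344
  k2 = f(1.710000, -1.041028) = -0.154031
  w ← -1.028474 + 0.14·(-0.154031) = -1.050038
w(1.78) ≈ -1.0500

-1.0500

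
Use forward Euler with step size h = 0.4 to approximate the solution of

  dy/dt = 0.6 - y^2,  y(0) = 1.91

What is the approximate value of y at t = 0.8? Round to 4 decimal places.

0.7399

Euler: y_{n+1} = y_n + h·f(t_n, y_n).
t=0.000000, y=1.910000: f=-3.048100 → y ← 1.910000 + 0.4·(-3.048100) = 0.690760
t=0.400000, y=0.690760: f=0.122851 → y ← 0.690760 + 0.4·0.122851 = 0.739900
y(0.8) ≈ 0.7399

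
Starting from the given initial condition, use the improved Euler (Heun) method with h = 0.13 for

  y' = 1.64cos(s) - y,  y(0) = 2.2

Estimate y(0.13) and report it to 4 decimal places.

Heun: k1 = f(s_n, y_n); k2 = f(s_n + h, y_n + h·k1); y_{n+1} = y_n + (h/2)·(k1 + k2).
s=0.000000, y=2.200000:
  k1 = f(0.000000, 2.200000) = -0.560000
  k2 = f(0.130000, 2.127200) = -0.501038
  y ← 2.200000 + (0.13/2)·(-0.560000 + (-0.501038)) = 2.131032
y(0.13) ≈ 2.1310

2.1310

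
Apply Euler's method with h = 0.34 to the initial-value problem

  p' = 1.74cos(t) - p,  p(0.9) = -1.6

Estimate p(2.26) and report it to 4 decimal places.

Euler: p_{n+1} = p_n + h·f(t_n, p_n).
t=0.900000, p=-1.600000: f=2.681601 → p ← -1.600000 + 0.34·2.681601 = -0.688256
t=1.240000, p=-0.688256: f=1.253401 → p ← -0.688256 + 0.34·1.253401 = -0.262099
t=1.580000, p=-0.262099: f=0.246085 → p ← -0.262099 + 0.34·0.246085 = -0.178430
t=1.920000, p=-0.178430: f=-0.416910 → p ← -0.178430 + 0.34·(-0.416910) = -0.320180
p(2.26) ≈ -0.3202

-0.3202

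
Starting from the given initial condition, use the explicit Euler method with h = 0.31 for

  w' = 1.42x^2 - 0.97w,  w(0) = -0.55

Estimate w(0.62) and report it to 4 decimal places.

Euler: w_{n+1} = w_n + h·f(x_n, w_n).
x=0.000000, w=-0.550000: f=0.533500 → w ← -0.550000 + 0.31·0.533500 = -0.384615
x=0.310000, w=-0.384615: f=0.509539 → w ← -0.384615 + 0.31·0.509539 = -0.226658
w(0.62) ≈ -0.2267

-0.2267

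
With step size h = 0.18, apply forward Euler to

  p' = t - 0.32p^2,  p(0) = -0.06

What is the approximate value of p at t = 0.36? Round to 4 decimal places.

-0.0280

Euler: p_{n+1} = p_n + h·f(t_n, p_n).
t=0.000000, p=-0.060000: f=-0.001152 → p ← -0.060000 + 0.18·(-0.001152) = -0.060207
t=0.180000, p=-0.060207: f=0.178840 → p ← -0.060207 + 0.18·0.178840 = -0.028016
p(0.36) ≈ -0.0280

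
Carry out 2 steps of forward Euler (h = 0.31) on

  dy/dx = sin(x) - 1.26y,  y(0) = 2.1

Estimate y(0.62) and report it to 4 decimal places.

0.8744

Euler: y_{n+1} = y_n + h·f(x_n, y_n).
x=0.000000, y=2.100000: f=-2.646000 → y ← 2.100000 + 0.31·(-2.646000) = 1.279740
x=0.310000, y=1.279740: f=-1.307414 → y ← 1.279740 + 0.31·(-1.307414) = 0.874442
y(0.62) ≈ 0.8744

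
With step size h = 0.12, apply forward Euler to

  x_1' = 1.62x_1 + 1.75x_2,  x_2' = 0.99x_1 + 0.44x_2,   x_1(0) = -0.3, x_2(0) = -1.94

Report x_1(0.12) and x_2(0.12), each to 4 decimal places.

-0.7657, -2.0781

Euler on (x_1,x_2): x_1_{n+1} = x_1_n + h·x_1', x_2_{n+1} = x_2_n + h·x_2'.
0.000000: (-0.300000, -1.940000); f=(-3.881000, -1.150600) → (-0.765720, -2.078072)
(x_1(0.12), x_2(0.12)) ≈ (-0.7657, -2.0781)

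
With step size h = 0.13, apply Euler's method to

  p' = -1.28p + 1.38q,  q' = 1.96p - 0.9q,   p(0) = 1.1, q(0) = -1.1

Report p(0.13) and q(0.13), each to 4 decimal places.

0.7196, -0.6910

Euler on (p,q): p_{n+1} = p_n + h·p', q_{n+1} = q_n + h·q'.
0.000000: (1.100000, -1.100000); f=(-2.926000, 3.146000) → (0.719620, -0.691020)
(p(0.13), q(0.13)) ≈ (0.7196, -0.6910)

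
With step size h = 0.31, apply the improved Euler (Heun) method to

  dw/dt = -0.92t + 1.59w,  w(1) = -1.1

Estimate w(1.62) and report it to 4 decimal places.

-4.0220

Heun: k1 = f(t_n, w_n); k2 = f(t_n + h, w_n + h·k1); w_{n+1} = w_n + (h/2)·(k1 + k2).
t=1.000000, w=-1.100000:
  k1 = f(1.000000, -1.100000) = -2.669000
  k2 = f(1.310000, -1.927390) = -4.269750
  w ← -1.100000 + (0.31/2)·(-2.669000 + (-4.269750)) = -2.175506
t=1.310000, w=-2.175506:
  k1 = f(1.310000, -2.175506) = -4.664255
  k2 = f(1.620000, -3.621425) = -7.248466
  w ← -2.175506 + (0.31/2)·(-4.664255 + (-7.248466)) = -4.021978
w(1.62) ≈ -4.0220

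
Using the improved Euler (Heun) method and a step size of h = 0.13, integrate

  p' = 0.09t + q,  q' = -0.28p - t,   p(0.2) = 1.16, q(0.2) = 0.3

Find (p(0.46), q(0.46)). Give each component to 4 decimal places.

Heun on (p,q): k1 = f(t_n, state_n); k2 = f(t_n + h, state_n + h·k1); state_{n+1} = state_n + (h/2)·(k1 + k2).
0.200000: (1.160000, 0.300000)
  k1 = (0.318000, -0.524800)
  predictor → (1.201340, 0.231776)
  k2 = (0.261476, -0.666375)
  → (1.197666, 0.222574)
0.330000: (1.197666, 0.222574)
  k1 = (0.252274, -0.665346)
  predictor → (1.230462, 0.136079)
  k2 = (0.177479, -0.804529)
  → (1.225600, 0.127032)
(p(0.46), q(0.46)) ≈ (1.2256, 0.1270)

1.2256, 0.1270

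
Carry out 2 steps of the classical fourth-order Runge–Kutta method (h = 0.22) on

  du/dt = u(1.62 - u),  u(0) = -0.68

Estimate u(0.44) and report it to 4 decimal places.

RK4: k1 = f(t_n, u_n); k2 = f(t_n + h/2, u_n + (h/2)·k1); k3 = f(t_n + h/2, u_n + (h/2)·k2); k4 = f(t_n + h, u_n + h·k3); u_{n+1} = u_n + (h/6)·(k1 + 2k2 + 2k3 + k4).
t=0.000000, u=-0.680000:
  k1 = f(0.000000, -0.680000) = -1.564000
  k2 = f(0.110000, -0.852040) = -2.106277
  k3 = f(0.110000, -0.911690) = -2.308118
  k4 = f(0.220000, -1.187786) = -3.335049
  u ← -0.680000 + (0.22/6)·(k1 + 2k2 + 2k3 + k4) = -1.183354
t=0.220000, u=-1.183354:
  k1 = f(0.220000, -1.183354) = -3.317361
  k2 = f(0.330000, -1.548264) = -4.905308
  k3 = f(0.330000, -1.722938) = -5.759675
  k4 = f(0.440000, -2.450483) = -9.974646
  u ← -1.183354 + (0.22/6)·(k1 + 2k2 + 2k3 + k4) = -2.452826
u(0.44) ≈ -2.4528

-2.4528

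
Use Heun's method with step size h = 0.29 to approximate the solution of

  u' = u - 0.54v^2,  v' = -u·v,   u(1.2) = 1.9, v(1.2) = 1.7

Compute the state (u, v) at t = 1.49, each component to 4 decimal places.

2.1934, 1.0105

Heun on (u,v): k1 = f(t_n, state_n); k2 = f(t_n + h, state_n + h·k1); state_{n+1} = state_n + (h/2)·(k1 + k2).
1.200000: (1.900000, 1.700000)
  k1 = (0.339400, -3.230000)
  predictor → (1.998426, 0.763300)
  k2 = (1.683807, -1.525399)
  → (2.193365, 1.010467)
(u(1.49), v(1.49)) ≈ (2.1934, 1.0105)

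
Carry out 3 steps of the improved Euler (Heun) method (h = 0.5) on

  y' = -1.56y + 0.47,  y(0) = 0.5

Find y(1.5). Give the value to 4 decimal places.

0.3299

Heun: k1 = f(t_n, y_n); k2 = f(t_n + h, y_n + h·k1); y_{n+1} = y_n + (h/2)·(k1 + k2).
t=0.000000, y=0.500000:
  k1 = f(0.000000, 0.500000) = -0.310000
  k2 = f(0.500000, 0.345000) = -0.068200
  y ← 0.500000 + (0.5/2)·(-0.310000 + (-0.068200)) = 0.405450
t=0.500000, y=0.405450:
  k1 = f(0.500000, 0.405450) = -0.162502
  k2 = f(1.000000, 0.324199) = -0.035750
  y ← 0.405450 + (0.5/2)·(-0.162502 + (-0.035750)) = 0.355887
t=1.000000, y=0.355887:
  k1 = f(1.000000, 0.355887) = -0.085184
  k2 = f(1.500000, 0.313295) = -0.018740
  y ← 0.355887 + (0.5/2)·(-0.085184 + (-0.018740)) = 0.329906
y(1.5) ≈ 0.3299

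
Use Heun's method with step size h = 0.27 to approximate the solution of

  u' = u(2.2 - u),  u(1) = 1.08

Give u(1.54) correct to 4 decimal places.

Heun: k1 = f(t_n, u_n); k2 = f(t_n + h, u_n + h·k1); u_{n+1} = u_n + (h/2)·(k1 + k2).
t=1.000000, u=1.080000:
  k1 = f(1.000000, 1.080000) = 1.209600
  k2 = f(1.270000, 1.406592) = 1.116001
  u ← 1.080000 + (0.27/2)·(1.209600 + 1.116001) = 1.393956
t=1.270000, u=1.393956:
  k1 = f(1.270000, 1.393956) = 1.123590
  k2 = f(1.540000, 1.697325) = 0.853202
  u ← 1.393956 + (0.27/2)·(1.123590 + 0.853202) = 1.660823
u(1.54) ≈ 1.6608

1.6608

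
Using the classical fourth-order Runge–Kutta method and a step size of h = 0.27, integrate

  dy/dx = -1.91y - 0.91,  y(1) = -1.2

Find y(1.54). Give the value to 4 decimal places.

-0.7346

RK4: k1 = f(x_n, y_n); k2 = f(x_n + h/2, y_n + (h/2)·k1); k3 = f(x_n + h/2, y_n + (h/2)·k2); k4 = f(x_n + h, y_n + h·k3); y_{n+1} = y_n + (h/6)·(k1 + 2k2 + 2k3 + k4).
x=1.000000, y=-1.200000:
  k1 = f(1.000000, -1.200000) = 1.382000
  k2 = f(1.135000, -1.013430) = 1.025651
  k3 = f(1.135000, -1.061537) = 1.117536
  k4 = f(1.270000, -0.898265) = 0.805687
  y ← -1.200000 + (0.27/6)·(k1 + 2k2 + 2k3 + k4) = -0.908667
x=1.270000, y=-0.908667:
  k1 = f(1.270000, -0.908667) = 0.825554
  k2 = f(1.405000, -0.797217) = 0.612685
  k3 = f(1.405000, -0.825955) = 0.667574
  k4 = f(1.540000, -0.728422) = 0.481287
  y ← -0.908667 + (0.27/6)·(k1 + 2k2 + 2k3 + k4) = -0.734636
y(1.54) ≈ -0.7346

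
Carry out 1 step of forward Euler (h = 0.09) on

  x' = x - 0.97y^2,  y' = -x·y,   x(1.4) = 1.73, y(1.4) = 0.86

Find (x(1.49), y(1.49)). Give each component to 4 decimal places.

Euler on (x,y): x_{n+1} = x_n + h·x', y_{n+1} = y_n + h·y'.
1.400000: (1.730000, 0.860000); f=(1.012588, -1.487800) → (1.821133, 0.726098)
(x(1.49), y(1.49)) ≈ (1.8211, 0.7261)

1.8211, 0.7261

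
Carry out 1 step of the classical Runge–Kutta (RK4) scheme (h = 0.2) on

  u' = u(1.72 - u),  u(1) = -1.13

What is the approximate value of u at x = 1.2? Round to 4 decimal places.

-2.1795

RK4: k1 = f(x_n, u_n); k2 = f(x_n + h/2, u_n + (h/2)·k1); k3 = f(x_n + h/2, u_n + (h/2)·k2); k4 = f(x_n + h, u_n + h·k3); u_{n+1} = u_n + (h/6)·(k1 + 2k2 + 2k3 + k4).
x=1.000000, u=-1.130000:
  k1 = f(1.000000, -1.130000) = -3.220500
  k2 = f(1.100000, -1.452050) = -4.605975
  k3 = f(1.100000, -1.590598) = -5.265828
  k4 = f(1.200000, -2.183166) = -8.521257
  u ← -1.130000 + (0.2/6)·(k1 + 2k2 + 2k3 + k4) = -2.179512
u(1.2) ≈ -2.1795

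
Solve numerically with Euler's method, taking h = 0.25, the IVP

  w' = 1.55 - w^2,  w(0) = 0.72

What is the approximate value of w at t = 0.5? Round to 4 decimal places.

1.1263

Euler: w_{n+1} = w_n + h·f(t_n, w_n).
t=0.000000, w=0.720000: f=1.031600 → w ← 0.720000 + 0.25·1.031600 = 0.977900
t=0.250000, w=0.977900: f=0.593712 → w ← 0.977900 + 0.25·0.593712 = 1.126328
w(0.5) ≈ 1.1263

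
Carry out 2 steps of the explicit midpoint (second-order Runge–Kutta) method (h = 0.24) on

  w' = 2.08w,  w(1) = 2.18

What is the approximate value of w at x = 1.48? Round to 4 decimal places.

Midpoint: k1 = f(x_n, w_n); k2 = f(x_n + h/2, w_n + (h/2)·k1); w_{n+1} = w_n + h·k2.
x=1.000000, w=2.180000:
  k1 = f(1.000000, 2.180000) = 4.534400
  k2 = f(1.120000, 2.724128) = 5.666186
  w ← 2.180000 + 0.24·5.666186 = 3.539885
x=1.240000, w=3.539885:
  k1 = f(1.240000, 3.539885) = 7.362960
  k2 = f(1.360000, 4.423440) = 9.200755
  w ← 3.539885 + 0.24·9.200755 = 5.748066
w(1.48) ≈ 5.7481

5.7481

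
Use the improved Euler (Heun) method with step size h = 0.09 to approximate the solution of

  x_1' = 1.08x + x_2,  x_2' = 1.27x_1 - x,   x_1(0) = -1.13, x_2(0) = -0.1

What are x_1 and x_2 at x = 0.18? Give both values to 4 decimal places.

-1.1546, -0.3769

Heun on (x_1,x_2): k1 = f(x_n, state_n); k2 = f(x_n + h, state_n + h·k1); state_{n+1} = state_n + (h/2)·(k1 + k2).
0.000000: (-1.130000, -0.100000)
  k1 = (-0.100000, -1.435100)
  predictor → (-1.139000, -0.229159)
  k2 = (-0.131959, -1.536530)
  → (-1.140438, -0.233723)
0.090000: (-1.140438, -0.233723)
  k1 = (-0.136523, -1.538356)
  predictor → (-1.152725, -0.372175)
  k2 = (-0.177775, -1.643961)
  → (-1.154582, -0.376928)
(x_1(0.18), x_2(0.18)) ≈ (-1.1546, -0.3769)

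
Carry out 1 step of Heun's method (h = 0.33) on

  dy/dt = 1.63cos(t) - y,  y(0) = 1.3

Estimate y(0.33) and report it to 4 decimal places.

1.3764

Heun: k1 = f(t_n, y_n); k2 = f(t_n + h, y_n + h·k1); y_{n+1} = y_n + (h/2)·(k1 + k2).
t=0.000000, y=1.300000:
  k1 = f(0.000000, 1.300000) = 0.330000
  k2 = f(0.330000, 1.408900) = 0.133149
  y ← 1.300000 + (0.33/2)·(0.330000 + 0.133149) = 1.376420
y(0.33) ≈ 1.3764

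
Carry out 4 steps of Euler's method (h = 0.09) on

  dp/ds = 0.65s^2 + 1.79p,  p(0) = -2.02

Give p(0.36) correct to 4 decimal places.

Euler: p_{n+1} = p_n + h·f(s_n, p_n).
s=0.000000, p=-2.020000: f=-3.615800 → p ← -2.020000 + 0.09·(-3.615800) = -2.345422
s=0.090000, p=-2.345422: f=-4.193040 → p ← -2.345422 + 0.09·(-4.193040) = -2.722796
s=0.180000, p=-2.722796: f=-4.852744 → p ← -2.722796 + 0.09·(-4.852744) = -3.159543
s=0.270000, p=-3.159543: f=-5.608196 → p ← -3.159543 + 0.09·(-5.608196) = -3.664280
p(0.36) ≈ -3.6643

-3.6643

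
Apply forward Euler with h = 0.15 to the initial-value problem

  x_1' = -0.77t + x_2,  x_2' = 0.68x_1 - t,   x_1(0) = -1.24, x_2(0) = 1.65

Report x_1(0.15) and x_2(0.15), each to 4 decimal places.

-0.9925, 1.5235

Euler on (x_1,x_2): x_1_{n+1} = x_1_n + h·x_1', x_2_{n+1} = x_2_n + h·x_2'.
0.000000: (-1.240000, 1.650000); f=(1.650000, -0.843200) → (-0.992500, 1.523520)
(x_1(0.15), x_2(0.15)) ≈ (-0.9925, 1.5235)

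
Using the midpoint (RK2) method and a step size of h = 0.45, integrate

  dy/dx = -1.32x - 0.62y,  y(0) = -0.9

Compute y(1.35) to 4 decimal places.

-1.3422

Midpoint: k1 = f(x_n, y_n); k2 = f(x_n + h/2, y_n + (h/2)·k1); y_{n+1} = y_n + h·k2.
x=0.000000, y=-0.900000:
  k1 = f(0.000000, -0.900000) = 0.558000
  k2 = f(0.225000, -0.774450) = 0.183159
  y ← -0.900000 + 0.45·0.183159 = -0.817578
x=0.450000, y=-0.817578:
  k1 = f(0.450000, -0.817578) = -0.087101
  k2 = f(0.675000, -0.837176) = -0.371951
  y ← -0.817578 + 0.45·(-0.371951) = -0.984956
x=0.900000, y=-0.984956:
  k1 = f(0.900000, -0.984956) = -0.577327
  k2 = f(1.125000, -1.114855) = -0.793790
  y ← -0.984956 + 0.45·(-0.793790) = -1.342162
y(1.35) ≈ -1.3422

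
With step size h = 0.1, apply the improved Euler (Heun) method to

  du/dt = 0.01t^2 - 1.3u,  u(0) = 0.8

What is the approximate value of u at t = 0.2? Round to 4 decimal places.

Heun: k1 = f(t_n, u_n); k2 = f(t_n + h, u_n + h·k1); u_{n+1} = u_n + (h/2)·(k1 + k2).
t=0.000000, u=0.800000:
  k1 = f(0.000000, 0.800000) = -1.040000
  k2 = f(0.100000, 0.696000) = -0.904700
  u ← 0.800000 + (0.1/2)·(-1.040000 + (-0.904700)) = 0.702765
t=0.100000, u=0.702765:
  k1 = f(0.100000, 0.702765) = -0.913495
  k2 = f(0.200000, 0.611416) = -0.794440
  u ← 0.702765 + (0.1/2)·(-0.913495 + (-0.794440)) = 0.617368
u(0.2) ≈ 0.6174

0.6174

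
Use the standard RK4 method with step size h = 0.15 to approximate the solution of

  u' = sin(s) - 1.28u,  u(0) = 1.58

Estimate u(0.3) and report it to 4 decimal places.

RK4: k1 = f(s_n, u_n); k2 = f(s_n + h/2, u_n + (h/2)·k1); k3 = f(s_n + h/2, u_n + (h/2)·k2); k4 = f(s_n + h, u_n + h·k3); u_{n+1} = u_n + (h/6)·(k1 + 2k2 + 2k3 + k4).
s=0.000000, u=1.580000:
  k1 = f(0.000000, 1.580000) = -2.022400
  k2 = f(0.075000, 1.428320) = -1.753320
  k3 = f(0.075000, 1.448501) = -1.779152
  k4 = f(0.150000, 1.313127) = -1.531365
  u ← 1.580000 + (0.15/6)·(k1 + 2k2 + 2k3 + k4) = 1.314532
s=0.150000, u=1.314532:
  k1 = f(0.150000, 1.314532) = -1.533163
  k2 = f(0.225000, 1.199545) = -1.312311
  k3 = f(0.225000, 1.216109) = -1.333513
  k4 = f(0.300000, 1.114505) = -1.131047
  u ← 1.314532 + (0.15/6)·(k1 + 2k2 + 2k3 + k4) = 1.115636
u(0.3) ≈ 1.1156

1.1156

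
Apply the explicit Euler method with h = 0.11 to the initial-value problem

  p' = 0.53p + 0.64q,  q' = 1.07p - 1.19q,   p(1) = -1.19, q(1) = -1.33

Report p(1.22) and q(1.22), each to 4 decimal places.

-1.5231, -1.2856

Euler on (p,q): p_{n+1} = p_n + h·p', q_{n+1} = q_n + h·q'.
1.000000: (-1.190000, -1.330000); f=(-1.481900, 0.309400) → (-1.353009, -1.295966)
1.110000: (-1.353009, -1.295966); f=(-1.546513, 0.094480) → (-1.523125, -1.285573)
(p(1.22), q(1.22)) ≈ (-1.5231, -1.2856)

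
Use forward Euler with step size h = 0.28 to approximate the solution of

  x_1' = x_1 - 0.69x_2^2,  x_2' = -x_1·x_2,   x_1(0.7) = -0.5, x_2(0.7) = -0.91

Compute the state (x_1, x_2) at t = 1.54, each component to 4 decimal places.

-1.8883, -1.7078

Euler on (x_1,x_2): x_1_{n+1} = x_1_n + h·x_1', x_2_{n+1} = x_2_n + h·x_2'.
0.700000: (-0.500000, -0.910000); f=(-1.071389, -0.455000) → (-0.799989, -1.037400)
0.980000: (-0.799989, -1.037400); f=(-1.542566, -0.829909) → (-1.231907, -1.269774)
1.260000: (-1.231907, -1.269774); f=(-2.344413, -1.564244) → (-1.888343, -1.707763)
(x_1(1.54), x_2(1.54)) ≈ (-1.8883, -1.7078)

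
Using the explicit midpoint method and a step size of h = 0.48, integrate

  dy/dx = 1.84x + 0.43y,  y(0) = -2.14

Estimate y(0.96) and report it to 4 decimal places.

Midpoint: k1 = f(x_n, y_n); k2 = f(x_n + h/2, y_n + (h/2)·k1); y_{n+1} = y_n + h·k2.
x=0.000000, y=-2.140000:
  k1 = f(0.000000, -2.140000) = -0.920200
  k2 = f(0.240000, -2.360848) = -0.573565
  y ← -2.140000 + 0.48·(-0.573565) = -2.415311
x=0.480000, y=-2.415311:
  k1 = f(0.480000, -2.415311) = -0.155384
  k2 = f(0.720000, -2.452603) = 0.270181
  y ← -2.415311 + 0.48·0.270181 = -2.285624
y(0.96) ≈ -2.2856

-2.2856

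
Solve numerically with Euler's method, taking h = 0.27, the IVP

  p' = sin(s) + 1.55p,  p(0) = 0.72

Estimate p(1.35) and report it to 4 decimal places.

Euler: p_{n+1} = p_n + h·f(s_n, p_n).
s=0.000000, p=0.720000: f=1.116000 → p ← 0.720000 + 0.27·1.116000 = 1.021320
s=0.270000, p=1.021320: f=1.849777 → p ← 1.021320 + 0.27·1.849777 = 1.520760
s=0.540000, p=1.520760: f=2.871314 → p ← 1.520760 + 0.27·2.871314 = 2.296015
s=0.810000, p=2.296015: f=4.283110 → p ← 2.296015 + 0.27·4.283110 = 3.452454
s=1.080000, p=3.452454: f=6.233262 → p ← 3.452454 + 0.27·6.233262 = 5.135435
p(1.35) ≈ 5.1354

5.1354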